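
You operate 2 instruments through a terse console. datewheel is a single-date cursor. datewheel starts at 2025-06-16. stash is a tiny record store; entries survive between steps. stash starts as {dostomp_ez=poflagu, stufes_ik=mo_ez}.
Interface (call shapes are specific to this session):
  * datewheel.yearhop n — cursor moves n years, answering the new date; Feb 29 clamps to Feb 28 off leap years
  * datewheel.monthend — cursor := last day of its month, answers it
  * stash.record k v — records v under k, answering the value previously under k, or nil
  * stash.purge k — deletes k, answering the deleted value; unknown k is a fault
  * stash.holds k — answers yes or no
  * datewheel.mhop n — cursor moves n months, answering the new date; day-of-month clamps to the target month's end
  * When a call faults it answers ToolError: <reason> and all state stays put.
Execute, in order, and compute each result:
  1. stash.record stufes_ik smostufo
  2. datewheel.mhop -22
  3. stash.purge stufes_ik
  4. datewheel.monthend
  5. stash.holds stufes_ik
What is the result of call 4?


# 1. record(k: stufes_ik, v: smostufo) -> mo_ez
# 2. mhop(n: -22) -> 2023-08-16
# 3. purge(k: stufes_ik) -> smostufo
# 4. monthend() -> 2023-08-31
# 5. holds(k: stufes_ik) -> no

Answer: 2023-08-31


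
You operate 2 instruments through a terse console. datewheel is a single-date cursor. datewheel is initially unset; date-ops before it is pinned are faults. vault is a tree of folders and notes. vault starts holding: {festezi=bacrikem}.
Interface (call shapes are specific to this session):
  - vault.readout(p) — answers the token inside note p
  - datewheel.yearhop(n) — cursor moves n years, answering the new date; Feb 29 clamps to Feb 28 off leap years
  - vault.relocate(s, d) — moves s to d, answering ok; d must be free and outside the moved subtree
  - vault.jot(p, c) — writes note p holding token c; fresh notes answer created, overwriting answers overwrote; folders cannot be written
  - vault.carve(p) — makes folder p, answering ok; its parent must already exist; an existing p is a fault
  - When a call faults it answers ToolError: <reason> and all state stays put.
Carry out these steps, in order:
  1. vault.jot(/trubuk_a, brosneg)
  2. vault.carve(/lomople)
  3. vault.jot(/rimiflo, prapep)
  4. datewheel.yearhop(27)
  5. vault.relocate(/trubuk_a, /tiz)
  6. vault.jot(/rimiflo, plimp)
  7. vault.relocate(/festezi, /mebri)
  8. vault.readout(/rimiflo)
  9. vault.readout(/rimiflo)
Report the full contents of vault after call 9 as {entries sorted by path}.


Answer: {lomople/, mebri=bacrikem, rimiflo=plimp, tiz=brosneg}

Derivation:
I invoke vault.jot using /trubuk_a, brosneg, and get created.
Next I call vault.carve using /lomople, — result: ok.
Next I call vault.jot using /rimiflo, prapep, and get created.
Then datewheel.yearhop using 27, — result: ToolError: no date set.
I invoke vault.relocate using /trubuk_a, /tiz, yielding ok.
I use vault.jot using /rimiflo, plimp, and get overwrote.
Now I run vault.relocate using /festezi, /mebri, and observe ok.
Now I run vault.readout using /rimiflo, — result: plimp.
Now I run vault.readout using /rimiflo, giving plimp.


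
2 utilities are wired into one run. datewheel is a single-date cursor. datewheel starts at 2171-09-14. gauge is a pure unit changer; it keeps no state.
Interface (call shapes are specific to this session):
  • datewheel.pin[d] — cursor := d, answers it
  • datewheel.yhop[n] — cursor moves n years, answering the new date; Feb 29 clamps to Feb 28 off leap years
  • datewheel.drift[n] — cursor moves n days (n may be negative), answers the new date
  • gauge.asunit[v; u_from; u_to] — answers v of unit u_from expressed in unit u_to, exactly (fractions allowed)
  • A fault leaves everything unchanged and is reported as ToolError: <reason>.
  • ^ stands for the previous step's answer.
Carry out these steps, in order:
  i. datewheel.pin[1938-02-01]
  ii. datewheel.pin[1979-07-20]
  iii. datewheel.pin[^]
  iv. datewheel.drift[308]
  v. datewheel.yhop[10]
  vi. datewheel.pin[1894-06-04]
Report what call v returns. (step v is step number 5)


Invoking datewheel.pin(d='1938-02-01'), yielding 1938-02-01.
I try datewheel.pin(d='1979-07-20'), and observe 1979-07-20.
Then datewheel.pin(d='^'), and see 1979-07-20.
Invoking datewheel.drift(n='308'), giving 1980-05-23.
I call datewheel.yhop(n='10'), and see 1990-05-23.
Invoking datewheel.pin(d='1894-06-04'), yielding 1894-06-04.

Answer: 1990-05-23


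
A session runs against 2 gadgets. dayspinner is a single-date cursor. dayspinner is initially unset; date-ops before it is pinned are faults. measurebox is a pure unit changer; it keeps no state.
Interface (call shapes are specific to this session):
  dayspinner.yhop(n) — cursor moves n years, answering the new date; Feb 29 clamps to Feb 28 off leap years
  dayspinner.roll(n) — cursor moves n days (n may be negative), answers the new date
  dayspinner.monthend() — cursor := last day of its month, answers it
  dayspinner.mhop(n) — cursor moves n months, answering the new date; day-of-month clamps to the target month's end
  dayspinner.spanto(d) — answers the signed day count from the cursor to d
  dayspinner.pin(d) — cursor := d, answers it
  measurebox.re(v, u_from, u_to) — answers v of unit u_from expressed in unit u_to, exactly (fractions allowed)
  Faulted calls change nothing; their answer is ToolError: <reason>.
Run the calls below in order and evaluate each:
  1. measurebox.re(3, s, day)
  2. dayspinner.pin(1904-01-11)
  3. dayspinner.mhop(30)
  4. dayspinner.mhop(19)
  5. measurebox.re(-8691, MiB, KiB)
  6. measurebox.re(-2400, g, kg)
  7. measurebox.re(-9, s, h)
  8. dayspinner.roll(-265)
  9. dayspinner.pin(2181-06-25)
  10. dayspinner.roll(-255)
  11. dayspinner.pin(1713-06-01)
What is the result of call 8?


~$ measurebox.re 3 s day
:: 1/28800
~$ dayspinner.pin 1904-01-11
:: 1904-01-11
~$ dayspinner.mhop 30
:: 1906-07-11
~$ dayspinner.mhop 19
:: 1908-02-11
~$ measurebox.re -8691 MiB KiB
:: -8899584
~$ measurebox.re -2400 g kg
:: -12/5
~$ measurebox.re -9 s h
:: -1/400
~$ dayspinner.roll -265
:: 1907-05-22
~$ dayspinner.pin 2181-06-25
:: 2181-06-25
~$ dayspinner.roll -255
:: 2180-10-13
~$ dayspinner.pin 1713-06-01
:: 1713-06-01

Answer: 1907-05-22


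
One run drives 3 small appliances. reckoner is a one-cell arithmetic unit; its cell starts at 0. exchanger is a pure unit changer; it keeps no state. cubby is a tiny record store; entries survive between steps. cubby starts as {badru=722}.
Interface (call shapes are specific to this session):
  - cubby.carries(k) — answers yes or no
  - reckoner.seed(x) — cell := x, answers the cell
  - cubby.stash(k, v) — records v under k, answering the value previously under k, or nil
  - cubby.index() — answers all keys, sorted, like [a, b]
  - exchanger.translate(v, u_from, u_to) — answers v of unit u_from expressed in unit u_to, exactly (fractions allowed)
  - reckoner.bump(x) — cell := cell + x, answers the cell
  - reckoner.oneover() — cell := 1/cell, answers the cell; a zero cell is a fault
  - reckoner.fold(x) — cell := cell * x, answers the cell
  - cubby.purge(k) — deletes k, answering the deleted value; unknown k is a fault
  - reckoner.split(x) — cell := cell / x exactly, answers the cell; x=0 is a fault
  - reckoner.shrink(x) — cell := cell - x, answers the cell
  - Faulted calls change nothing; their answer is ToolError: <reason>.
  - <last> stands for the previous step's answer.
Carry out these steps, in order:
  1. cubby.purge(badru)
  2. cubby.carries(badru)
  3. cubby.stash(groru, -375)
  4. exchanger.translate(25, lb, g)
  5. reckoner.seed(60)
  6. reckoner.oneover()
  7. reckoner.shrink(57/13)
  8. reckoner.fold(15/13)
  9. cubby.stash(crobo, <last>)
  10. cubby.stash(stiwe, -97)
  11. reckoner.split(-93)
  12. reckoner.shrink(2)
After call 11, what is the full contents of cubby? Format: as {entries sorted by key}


·→ purge(badru)
·← 722
·→ carries(badru)
·← no
·→ stash(groru, -375)
·← nil
·→ translate(25, lb, g)
·← 45359237/4000
·→ seed(60)
·← 60
·→ oneover()
·← 1/60
·→ shrink(57/13)
·← -3407/780
·→ fold(15/13)
·← -3407/676
·→ stash(crobo, <last>)
·← nil
·→ stash(stiwe, -97)
·← nil
·→ split(-93)
·← 3407/62868
·→ shrink(2)
·← -122329/62868

Answer: {crobo=-3407/676, groru=-375, stiwe=-97}


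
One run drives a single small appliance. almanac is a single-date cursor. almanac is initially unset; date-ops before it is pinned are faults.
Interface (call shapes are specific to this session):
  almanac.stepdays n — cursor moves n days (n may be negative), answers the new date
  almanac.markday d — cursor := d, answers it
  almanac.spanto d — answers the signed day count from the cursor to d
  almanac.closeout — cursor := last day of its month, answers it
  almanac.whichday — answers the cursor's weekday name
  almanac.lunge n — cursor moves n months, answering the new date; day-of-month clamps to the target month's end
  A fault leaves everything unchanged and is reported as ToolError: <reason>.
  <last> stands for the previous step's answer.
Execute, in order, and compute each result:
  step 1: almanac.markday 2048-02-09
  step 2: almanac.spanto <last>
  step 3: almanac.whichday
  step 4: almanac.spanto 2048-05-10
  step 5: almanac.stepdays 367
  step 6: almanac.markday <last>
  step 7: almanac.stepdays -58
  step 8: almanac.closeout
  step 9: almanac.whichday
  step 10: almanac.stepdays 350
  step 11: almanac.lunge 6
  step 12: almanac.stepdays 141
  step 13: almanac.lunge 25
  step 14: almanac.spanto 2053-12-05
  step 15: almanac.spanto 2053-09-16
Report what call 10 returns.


% 1. almanac.markday(d=2048-02-09) ~> 2048-02-09
% 2. almanac.spanto(d=<last>) ~> 0
% 3. almanac.whichday() ~> Sunday
% 4. almanac.spanto(d=2048-05-10) ~> 91
% 5. almanac.stepdays(n=367) ~> 2049-02-10
% 6. almanac.markday(d=<last>) ~> 2049-02-10
% 7. almanac.stepdays(n=-58) ~> 2048-12-14
% 8. almanac.closeout() ~> 2048-12-31
% 9. almanac.whichday() ~> Thursday
% 10. almanac.stepdays(n=350) ~> 2049-12-16
% 11. almanac.lunge(n=6) ~> 2050-06-16
% 12. almanac.stepdays(n=141) ~> 2050-11-04
% 13. almanac.lunge(n=25) ~> 2052-12-04
% 14. almanac.spanto(d=2053-12-05) ~> 366
% 15. almanac.spanto(d=2053-09-16) ~> 286

Answer: 2049-12-16


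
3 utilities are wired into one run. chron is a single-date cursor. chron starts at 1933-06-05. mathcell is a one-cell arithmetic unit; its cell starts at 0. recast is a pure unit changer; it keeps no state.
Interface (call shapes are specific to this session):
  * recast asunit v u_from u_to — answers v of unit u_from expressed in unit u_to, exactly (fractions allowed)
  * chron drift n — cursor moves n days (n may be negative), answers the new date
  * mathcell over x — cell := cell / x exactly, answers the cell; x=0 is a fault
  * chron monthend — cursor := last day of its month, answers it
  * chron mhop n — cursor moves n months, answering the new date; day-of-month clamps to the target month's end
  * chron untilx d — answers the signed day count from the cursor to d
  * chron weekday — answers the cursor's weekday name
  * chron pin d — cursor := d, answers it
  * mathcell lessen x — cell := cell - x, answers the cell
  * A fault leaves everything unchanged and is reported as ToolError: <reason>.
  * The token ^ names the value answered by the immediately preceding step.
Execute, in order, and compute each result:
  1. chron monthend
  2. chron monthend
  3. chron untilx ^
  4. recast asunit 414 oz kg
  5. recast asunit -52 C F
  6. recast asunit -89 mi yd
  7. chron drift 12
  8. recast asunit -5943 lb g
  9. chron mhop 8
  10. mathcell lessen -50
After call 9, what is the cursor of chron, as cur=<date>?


Answer: cur=1934-03-12

Derivation:
% chron monthend
:: 1933-06-30
% chron monthend
:: 1933-06-30
% chron untilx d→^
:: 0
% recast asunit v→414 u_from→oz u_to→kg
:: 9389362059/800000000
% recast asunit v→-52 u_from→C u_to→F
:: -308/5
% recast asunit v→-89 u_from→mi u_to→yd
:: -156640
% chron drift n→12
:: 1933-07-12
% recast asunit v→-5943 u_from→lb u_to→g
:: -269569945491/100000
% chron mhop n→8
:: 1934-03-12
% mathcell lessen x→-50
:: 50


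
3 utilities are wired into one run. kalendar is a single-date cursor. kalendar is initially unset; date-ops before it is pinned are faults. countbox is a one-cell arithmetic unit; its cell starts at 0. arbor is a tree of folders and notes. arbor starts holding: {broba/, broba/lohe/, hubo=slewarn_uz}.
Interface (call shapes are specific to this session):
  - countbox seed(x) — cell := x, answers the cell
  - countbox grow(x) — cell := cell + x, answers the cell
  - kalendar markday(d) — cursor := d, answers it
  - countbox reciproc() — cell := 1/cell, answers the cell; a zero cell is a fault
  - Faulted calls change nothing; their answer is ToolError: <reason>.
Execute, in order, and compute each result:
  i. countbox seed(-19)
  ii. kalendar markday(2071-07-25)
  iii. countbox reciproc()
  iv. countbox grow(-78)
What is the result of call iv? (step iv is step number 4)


Answer: -1483/19

Derivation:
Using countbox seed on x: -19, → -19.
Next I call kalendar markday on d: 2071-07-25, and see 2071-07-25.
I run countbox reciproc(), — result: -1/19.
Calling countbox grow on x: -78, giving -1483/19.


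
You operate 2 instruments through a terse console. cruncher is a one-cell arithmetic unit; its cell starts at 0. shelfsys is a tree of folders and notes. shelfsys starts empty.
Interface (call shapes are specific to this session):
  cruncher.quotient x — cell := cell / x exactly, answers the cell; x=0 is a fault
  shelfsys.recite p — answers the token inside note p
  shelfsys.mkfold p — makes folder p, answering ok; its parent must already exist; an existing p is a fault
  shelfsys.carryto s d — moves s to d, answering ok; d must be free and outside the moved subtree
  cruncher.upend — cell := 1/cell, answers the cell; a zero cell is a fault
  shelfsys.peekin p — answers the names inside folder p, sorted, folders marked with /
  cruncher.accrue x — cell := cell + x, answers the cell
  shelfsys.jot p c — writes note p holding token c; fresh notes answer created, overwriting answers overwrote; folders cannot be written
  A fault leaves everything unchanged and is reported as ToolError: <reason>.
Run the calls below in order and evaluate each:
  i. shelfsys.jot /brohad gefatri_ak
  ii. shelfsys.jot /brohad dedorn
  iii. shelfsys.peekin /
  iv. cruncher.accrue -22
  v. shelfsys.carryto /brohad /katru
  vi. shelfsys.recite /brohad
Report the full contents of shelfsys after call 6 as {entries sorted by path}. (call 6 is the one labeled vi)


Answer: {katru=dedorn}

Derivation:
-> shelfsys.jot(p='/brohad', c='gefatri_ak')
<- created
-> shelfsys.jot(p='/brohad', c='dedorn')
<- overwrote
-> shelfsys.peekin(p='/')
<- [brohad]
-> cruncher.accrue(x='-22')
<- -22
-> shelfsys.carryto(s='/brohad', d='/katru')
<- ok
-> shelfsys.recite(p='/brohad')
<- ToolError: not found


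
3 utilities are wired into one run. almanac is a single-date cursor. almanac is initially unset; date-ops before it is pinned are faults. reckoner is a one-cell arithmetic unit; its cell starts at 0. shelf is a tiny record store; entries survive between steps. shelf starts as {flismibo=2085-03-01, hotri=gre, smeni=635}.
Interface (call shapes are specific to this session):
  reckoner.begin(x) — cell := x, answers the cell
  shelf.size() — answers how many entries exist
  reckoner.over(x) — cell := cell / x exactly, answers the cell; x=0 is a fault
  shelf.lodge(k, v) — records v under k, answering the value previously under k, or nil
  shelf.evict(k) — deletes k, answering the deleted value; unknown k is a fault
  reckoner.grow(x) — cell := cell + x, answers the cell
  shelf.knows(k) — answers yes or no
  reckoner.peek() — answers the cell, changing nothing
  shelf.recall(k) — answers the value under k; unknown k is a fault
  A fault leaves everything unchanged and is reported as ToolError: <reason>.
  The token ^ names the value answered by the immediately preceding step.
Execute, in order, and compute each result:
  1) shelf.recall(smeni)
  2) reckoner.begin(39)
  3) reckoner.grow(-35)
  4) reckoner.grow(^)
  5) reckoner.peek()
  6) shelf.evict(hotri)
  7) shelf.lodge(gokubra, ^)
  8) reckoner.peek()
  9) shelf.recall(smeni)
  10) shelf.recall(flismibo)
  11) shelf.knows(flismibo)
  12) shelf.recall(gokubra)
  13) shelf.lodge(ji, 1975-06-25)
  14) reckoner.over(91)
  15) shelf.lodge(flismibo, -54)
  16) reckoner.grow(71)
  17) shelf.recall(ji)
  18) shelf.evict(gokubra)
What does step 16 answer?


Answer: 6469/91

Derivation:
·→ recall(smeni)
·← 635
·→ begin(39)
·← 39
·→ grow(-35)
·← 4
·→ grow(^)
·← 8
·→ peek()
·← 8
·→ evict(hotri)
·← gre
·→ lodge(gokubra, ^)
·← nil
·→ peek()
·← 8
·→ recall(smeni)
·← 635
·→ recall(flismibo)
·← 2085-03-01
·→ knows(flismibo)
·← yes
·→ recall(gokubra)
·← gre
·→ lodge(ji, 1975-06-25)
·← nil
·→ over(91)
·← 8/91
·→ lodge(flismibo, -54)
·← 2085-03-01
·→ grow(71)
·← 6469/91
·→ recall(ji)
·← 1975-06-25
·→ evict(gokubra)
·← gre


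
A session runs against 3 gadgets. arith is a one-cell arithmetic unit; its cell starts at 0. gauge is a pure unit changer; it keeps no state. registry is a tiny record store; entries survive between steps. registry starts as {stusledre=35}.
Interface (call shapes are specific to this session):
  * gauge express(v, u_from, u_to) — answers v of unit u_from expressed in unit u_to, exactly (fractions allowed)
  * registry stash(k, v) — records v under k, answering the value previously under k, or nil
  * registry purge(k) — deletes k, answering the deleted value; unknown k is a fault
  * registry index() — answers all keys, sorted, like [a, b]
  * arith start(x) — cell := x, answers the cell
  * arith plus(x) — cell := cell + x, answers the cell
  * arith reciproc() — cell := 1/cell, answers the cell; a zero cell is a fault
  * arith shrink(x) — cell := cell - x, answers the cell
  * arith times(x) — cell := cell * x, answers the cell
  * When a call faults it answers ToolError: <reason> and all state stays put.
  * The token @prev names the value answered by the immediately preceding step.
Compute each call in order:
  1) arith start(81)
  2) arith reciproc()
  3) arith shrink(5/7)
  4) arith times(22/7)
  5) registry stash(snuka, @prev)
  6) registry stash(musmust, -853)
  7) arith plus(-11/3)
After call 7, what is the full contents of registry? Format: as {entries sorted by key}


I call arith start passing x→81, → 81.
I call arith reciproc(): 1/81.
I call arith shrink passing x→5/7, and see -398/567.
Now I run arith times passing x→22/7, and observe -8756/3969.
I invoke registry stash passing k→snuka, v→@prev, → nil.
Calling registry stash passing k→musmust, v→-853, yielding nil.
Calling arith plus passing x→-11/3, and get -23309/3969.

Answer: {musmust=-853, snuka=-8756/3969, stusledre=35}


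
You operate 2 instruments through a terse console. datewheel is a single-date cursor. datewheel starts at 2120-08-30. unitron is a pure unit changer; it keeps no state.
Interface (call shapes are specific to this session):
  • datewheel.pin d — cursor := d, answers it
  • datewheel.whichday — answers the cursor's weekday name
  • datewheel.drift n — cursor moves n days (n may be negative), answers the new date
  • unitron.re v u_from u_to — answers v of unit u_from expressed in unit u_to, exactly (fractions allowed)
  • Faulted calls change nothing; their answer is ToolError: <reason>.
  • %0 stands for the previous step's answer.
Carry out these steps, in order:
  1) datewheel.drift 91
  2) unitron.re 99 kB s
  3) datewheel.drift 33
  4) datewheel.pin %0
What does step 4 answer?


Answer: 2121-01-01

Derivation:
Invoking datewheel.drift(n='91'), — result: 2120-11-29.
Using unitron.re(v='99', u_from='kB', u_to='s'), — result: ToolError: incompatible units.
Next I call datewheel.drift(n='33'), and see 2121-01-01.
Calling datewheel.pin(d='%0'), and see 2121-01-01.


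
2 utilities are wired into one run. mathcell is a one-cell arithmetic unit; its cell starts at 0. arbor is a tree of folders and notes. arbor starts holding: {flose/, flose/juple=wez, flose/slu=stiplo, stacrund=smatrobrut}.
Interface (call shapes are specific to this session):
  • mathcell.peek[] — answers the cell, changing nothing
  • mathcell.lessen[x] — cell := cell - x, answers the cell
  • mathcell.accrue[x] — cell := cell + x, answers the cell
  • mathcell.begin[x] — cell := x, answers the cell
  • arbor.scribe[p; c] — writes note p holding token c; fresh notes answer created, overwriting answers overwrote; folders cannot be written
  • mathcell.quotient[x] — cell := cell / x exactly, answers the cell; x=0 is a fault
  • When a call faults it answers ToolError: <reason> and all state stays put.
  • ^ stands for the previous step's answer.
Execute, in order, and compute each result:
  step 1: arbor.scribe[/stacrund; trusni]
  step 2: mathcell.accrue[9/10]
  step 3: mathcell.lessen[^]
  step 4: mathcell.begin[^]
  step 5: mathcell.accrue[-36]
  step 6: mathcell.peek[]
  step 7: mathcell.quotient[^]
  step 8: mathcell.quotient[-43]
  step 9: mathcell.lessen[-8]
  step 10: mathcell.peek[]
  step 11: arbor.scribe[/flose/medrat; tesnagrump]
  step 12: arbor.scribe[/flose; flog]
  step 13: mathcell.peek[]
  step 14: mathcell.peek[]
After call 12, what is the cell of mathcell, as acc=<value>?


Invoking arbor.scribe using p='/stacrund', c='trusni', → overwrote.
Invoking mathcell.accrue using x='9/10', — result: 9/10.
Now I run mathcell.lessen using x='^', → 0.
I try mathcell.begin using x='^', and see 0.
Using mathcell.accrue using x='-36', and see -36.
Calling mathcell.peek, — result: -36.
I use mathcell.quotient using x='^', and observe 1.
Then mathcell.quotient using x='-43', and see -1/43.
Then mathcell.lessen using x='-8', — result: 343/43.
I call mathcell.peek: 343/43.
Invoking arbor.scribe using p='/flose/medrat', c='tesnagrump', which returns created.
I call arbor.scribe using p='/flose', c='flog', yielding ToolError: is a directory.
Next I call mathcell.peek, and see 343/43.
Next I call mathcell.peek(), yielding 343/43.

Answer: acc=343/43


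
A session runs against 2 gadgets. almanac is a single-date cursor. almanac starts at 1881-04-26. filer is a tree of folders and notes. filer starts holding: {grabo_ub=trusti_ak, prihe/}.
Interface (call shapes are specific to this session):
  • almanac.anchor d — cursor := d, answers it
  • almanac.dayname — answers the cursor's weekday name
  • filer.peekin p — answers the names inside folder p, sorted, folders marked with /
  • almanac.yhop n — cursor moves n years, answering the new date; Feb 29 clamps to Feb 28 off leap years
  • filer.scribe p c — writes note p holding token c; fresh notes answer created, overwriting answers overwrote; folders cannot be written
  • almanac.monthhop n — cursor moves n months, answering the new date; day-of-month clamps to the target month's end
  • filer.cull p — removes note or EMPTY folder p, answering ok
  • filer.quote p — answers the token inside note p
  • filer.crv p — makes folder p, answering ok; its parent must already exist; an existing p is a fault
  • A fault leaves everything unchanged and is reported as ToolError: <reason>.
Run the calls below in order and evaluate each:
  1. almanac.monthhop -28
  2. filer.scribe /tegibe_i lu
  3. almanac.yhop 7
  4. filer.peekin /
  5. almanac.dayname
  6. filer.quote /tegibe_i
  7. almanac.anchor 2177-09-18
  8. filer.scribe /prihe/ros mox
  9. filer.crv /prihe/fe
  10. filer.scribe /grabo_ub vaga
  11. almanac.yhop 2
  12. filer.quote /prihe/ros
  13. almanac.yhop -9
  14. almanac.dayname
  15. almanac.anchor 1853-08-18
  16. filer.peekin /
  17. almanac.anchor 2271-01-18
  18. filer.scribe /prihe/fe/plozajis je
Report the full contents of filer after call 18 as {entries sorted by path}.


Answer: {grabo_ub=vaga, prihe/, prihe/fe/, prihe/fe/plozajis=je, prihe/ros=mox, tegibe_i=lu}

Derivation:
> monthhop n→-28
= 1878-12-26
> scribe p→/tegibe_i c→lu
= created
> yhop n→7
= 1885-12-26
> peekin p→/
= [grabo_ub, prihe/, tegibe_i]
> dayname
= Saturday
> quote p→/tegibe_i
= lu
> anchor d→2177-09-18
= 2177-09-18
> scribe p→/prihe/ros c→mox
= created
> crv p→/prihe/fe
= ok
> scribe p→/grabo_ub c→vaga
= overwrote
> yhop n→2
= 2179-09-18
> quote p→/prihe/ros
= mox
> yhop n→-9
= 2170-09-18
> dayname
= Tuesday
> anchor d→1853-08-18
= 1853-08-18
> peekin p→/
= [grabo_ub, prihe/, tegibe_i]
> anchor d→2271-01-18
= 2271-01-18
> scribe p→/prihe/fe/plozajis c→je
= created


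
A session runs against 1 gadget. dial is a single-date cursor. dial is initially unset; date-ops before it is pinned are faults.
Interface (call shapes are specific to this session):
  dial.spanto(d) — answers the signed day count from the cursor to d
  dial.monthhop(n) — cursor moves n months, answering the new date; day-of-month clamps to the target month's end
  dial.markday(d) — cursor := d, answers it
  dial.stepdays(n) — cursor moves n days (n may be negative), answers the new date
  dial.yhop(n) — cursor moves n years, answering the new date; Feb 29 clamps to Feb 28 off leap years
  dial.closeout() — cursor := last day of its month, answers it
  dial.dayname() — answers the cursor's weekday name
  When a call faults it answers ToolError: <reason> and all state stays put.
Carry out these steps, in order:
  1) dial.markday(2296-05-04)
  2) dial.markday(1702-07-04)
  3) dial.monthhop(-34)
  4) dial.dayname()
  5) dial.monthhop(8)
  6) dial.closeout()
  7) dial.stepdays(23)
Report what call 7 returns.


Calling markday on d→2296-05-04, and see 2296-05-04.
Invoking markday on d→1702-07-04, which returns 1702-07-04.
I call monthhop on n→-34, → 1699-09-04.
Now I run dayname, giving Friday.
Invoking monthhop on n→8, and get 1700-05-04.
I invoke closeout, — result: 1700-05-31.
Invoking stepdays on n→23, and observe 1700-06-23.

Answer: 1700-06-23


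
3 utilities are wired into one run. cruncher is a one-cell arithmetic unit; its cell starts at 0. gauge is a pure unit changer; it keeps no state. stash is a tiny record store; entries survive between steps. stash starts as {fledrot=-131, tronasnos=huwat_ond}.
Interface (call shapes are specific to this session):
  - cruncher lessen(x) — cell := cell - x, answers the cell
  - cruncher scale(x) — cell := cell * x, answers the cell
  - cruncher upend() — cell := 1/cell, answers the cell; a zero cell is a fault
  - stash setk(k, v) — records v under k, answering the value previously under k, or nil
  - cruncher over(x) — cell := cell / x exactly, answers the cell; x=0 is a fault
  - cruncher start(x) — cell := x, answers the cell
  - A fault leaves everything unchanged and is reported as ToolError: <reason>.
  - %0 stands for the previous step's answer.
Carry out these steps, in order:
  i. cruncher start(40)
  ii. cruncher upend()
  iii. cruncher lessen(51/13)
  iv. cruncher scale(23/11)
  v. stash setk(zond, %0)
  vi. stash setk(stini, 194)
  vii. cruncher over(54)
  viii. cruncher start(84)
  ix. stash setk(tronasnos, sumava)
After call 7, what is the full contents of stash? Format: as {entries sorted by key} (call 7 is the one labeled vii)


Answer: {fledrot=-131, stini=194, tronasnos=huwat_ond, zond=-46621/5720}

Derivation:
Do: cruncher start[x→40]
See: 40
Do: cruncher upend[]
See: 1/40
Do: cruncher lessen[x→51/13]
See: -2027/520
Do: cruncher scale[x→23/11]
See: -46621/5720
Do: stash setk[k→zond; v→%0]
See: nil
Do: stash setk[k→stini; v→194]
See: nil
Do: cruncher over[x→54]
See: -46621/308880
Do: cruncher start[x→84]
See: 84
Do: stash setk[k→tronasnos; v→sumava]
See: huwat_ond


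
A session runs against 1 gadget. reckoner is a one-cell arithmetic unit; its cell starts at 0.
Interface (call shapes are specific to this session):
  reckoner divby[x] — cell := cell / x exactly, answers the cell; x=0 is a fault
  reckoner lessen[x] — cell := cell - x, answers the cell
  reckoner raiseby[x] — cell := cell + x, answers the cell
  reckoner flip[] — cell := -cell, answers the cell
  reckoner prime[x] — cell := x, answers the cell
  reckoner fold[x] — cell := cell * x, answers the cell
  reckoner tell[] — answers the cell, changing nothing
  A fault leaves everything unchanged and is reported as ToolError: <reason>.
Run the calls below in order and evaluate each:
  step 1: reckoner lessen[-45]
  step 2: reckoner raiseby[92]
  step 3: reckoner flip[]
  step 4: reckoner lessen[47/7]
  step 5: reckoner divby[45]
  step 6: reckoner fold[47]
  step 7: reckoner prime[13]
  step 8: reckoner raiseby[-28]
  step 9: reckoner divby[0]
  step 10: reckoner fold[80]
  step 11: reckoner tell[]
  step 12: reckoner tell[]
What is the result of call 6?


Answer: -47282/315

Derivation:
>>> reckoner lessen x→-45
= 45
>>> reckoner raiseby x→92
= 137
>>> reckoner flip
= -137
>>> reckoner lessen x→47/7
= -1006/7
>>> reckoner divby x→45
= -1006/315
>>> reckoner fold x→47
= -47282/315
>>> reckoner prime x→13
= 13
>>> reckoner raiseby x→-28
= -15
>>> reckoner divby x→0
= ToolError: division by zero
>>> reckoner fold x→80
= -1200
>>> reckoner tell
= -1200
>>> reckoner tell
= -1200


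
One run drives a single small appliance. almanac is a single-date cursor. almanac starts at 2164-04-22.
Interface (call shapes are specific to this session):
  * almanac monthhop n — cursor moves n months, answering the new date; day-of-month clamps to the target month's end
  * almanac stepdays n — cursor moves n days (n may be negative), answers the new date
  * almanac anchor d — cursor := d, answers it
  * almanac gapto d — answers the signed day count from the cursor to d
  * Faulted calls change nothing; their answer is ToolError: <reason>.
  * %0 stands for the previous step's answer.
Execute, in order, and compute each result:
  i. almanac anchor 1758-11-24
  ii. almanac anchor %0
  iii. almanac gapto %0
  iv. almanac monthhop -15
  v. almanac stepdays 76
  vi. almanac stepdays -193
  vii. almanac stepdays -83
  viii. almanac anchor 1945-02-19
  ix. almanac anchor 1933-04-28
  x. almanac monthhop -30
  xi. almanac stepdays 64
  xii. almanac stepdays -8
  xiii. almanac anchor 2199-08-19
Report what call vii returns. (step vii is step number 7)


Answer: 1757-02-05

Derivation:
Using almanac anchor passing d: 1758-11-24, yielding 1758-11-24.
Using almanac anchor passing d: %0, and see 1758-11-24.
I use almanac gapto passing d: %0, and observe 0.
Using almanac monthhop passing n: -15, and see 1757-08-24.
I call almanac stepdays passing n: 76, giving 1757-11-08.
I try almanac stepdays passing n: -193, giving 1757-04-29.
I invoke almanac stepdays passing n: -83, — result: 1757-02-05.
Next I call almanac anchor passing d: 1945-02-19, giving 1945-02-19.
Next I call almanac anchor passing d: 1933-04-28, — result: 1933-04-28.
I try almanac monthhop passing n: -30: 1930-10-28.
Using almanac stepdays passing n: 64, yielding 1930-12-31.
Then almanac stepdays passing n: -8, giving 1930-12-23.
Calling almanac anchor passing d: 2199-08-19, — result: 2199-08-19.


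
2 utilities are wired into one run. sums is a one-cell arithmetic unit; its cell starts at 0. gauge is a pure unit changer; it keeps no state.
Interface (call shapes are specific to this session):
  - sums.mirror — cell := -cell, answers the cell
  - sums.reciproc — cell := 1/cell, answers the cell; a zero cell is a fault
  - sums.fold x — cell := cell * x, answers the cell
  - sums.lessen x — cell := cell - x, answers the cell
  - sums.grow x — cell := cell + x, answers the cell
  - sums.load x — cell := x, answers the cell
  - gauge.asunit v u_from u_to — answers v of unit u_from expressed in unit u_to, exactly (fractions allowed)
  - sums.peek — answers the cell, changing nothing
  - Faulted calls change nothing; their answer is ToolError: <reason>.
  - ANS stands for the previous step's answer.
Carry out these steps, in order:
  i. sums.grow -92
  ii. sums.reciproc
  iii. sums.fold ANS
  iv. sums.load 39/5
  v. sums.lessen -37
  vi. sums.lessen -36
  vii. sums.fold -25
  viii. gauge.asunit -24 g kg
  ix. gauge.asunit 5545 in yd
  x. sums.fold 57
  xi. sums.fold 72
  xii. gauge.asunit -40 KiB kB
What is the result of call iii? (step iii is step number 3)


~$ sums.grow x→-92
= -92
~$ sums.reciproc
= -1/92
~$ sums.fold x→ANS
= 1/8464
~$ sums.load x→39/5
= 39/5
~$ sums.lessen x→-37
= 224/5
~$ sums.lessen x→-36
= 404/5
~$ sums.fold x→-25
= -2020
~$ gauge.asunit v→-24 u_from→g u_to→kg
= -3/125
~$ gauge.asunit v→5545 u_from→in u_to→yd
= 5545/36
~$ sums.fold x→57
= -115140
~$ sums.fold x→72
= -8290080
~$ gauge.asunit v→-40 u_from→KiB u_to→kB
= -1024/25

Answer: 1/8464


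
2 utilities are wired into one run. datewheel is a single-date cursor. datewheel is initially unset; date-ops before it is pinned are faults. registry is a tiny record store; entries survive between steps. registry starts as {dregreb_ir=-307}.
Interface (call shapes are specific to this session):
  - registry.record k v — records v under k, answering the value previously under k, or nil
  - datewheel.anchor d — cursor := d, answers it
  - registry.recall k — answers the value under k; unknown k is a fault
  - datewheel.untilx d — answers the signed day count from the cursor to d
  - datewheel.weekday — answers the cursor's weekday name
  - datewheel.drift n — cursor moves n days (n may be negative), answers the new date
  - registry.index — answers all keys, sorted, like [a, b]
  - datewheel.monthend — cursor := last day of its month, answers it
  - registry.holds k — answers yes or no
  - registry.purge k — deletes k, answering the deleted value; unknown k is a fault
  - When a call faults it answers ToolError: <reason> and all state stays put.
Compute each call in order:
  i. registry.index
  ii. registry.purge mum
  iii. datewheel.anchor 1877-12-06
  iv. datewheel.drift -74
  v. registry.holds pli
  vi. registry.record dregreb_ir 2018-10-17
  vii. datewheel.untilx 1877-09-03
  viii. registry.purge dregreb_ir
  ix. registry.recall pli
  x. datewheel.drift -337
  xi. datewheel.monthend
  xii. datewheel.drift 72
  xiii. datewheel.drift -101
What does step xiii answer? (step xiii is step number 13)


Answer: 1876-10-02

Derivation:
-- index() => [dregreb_ir]
-- purge(k='mum') => ToolError: no such key mum
-- anchor(d='1877-12-06') => 1877-12-06
-- drift(n='-74') => 1877-09-23
-- holds(k='pli') => no
-- record(k='dregreb_ir', v='2018-10-17') => -307
-- untilx(d='1877-09-03') => -20
-- purge(k='dregreb_ir') => 2018-10-17
-- recall(k='pli') => ToolError: no such key pli
-- drift(n='-337') => 1876-10-21
-- monthend() => 1876-10-31
-- drift(n='72') => 1877-01-11
-- drift(n='-101') => 1876-10-02


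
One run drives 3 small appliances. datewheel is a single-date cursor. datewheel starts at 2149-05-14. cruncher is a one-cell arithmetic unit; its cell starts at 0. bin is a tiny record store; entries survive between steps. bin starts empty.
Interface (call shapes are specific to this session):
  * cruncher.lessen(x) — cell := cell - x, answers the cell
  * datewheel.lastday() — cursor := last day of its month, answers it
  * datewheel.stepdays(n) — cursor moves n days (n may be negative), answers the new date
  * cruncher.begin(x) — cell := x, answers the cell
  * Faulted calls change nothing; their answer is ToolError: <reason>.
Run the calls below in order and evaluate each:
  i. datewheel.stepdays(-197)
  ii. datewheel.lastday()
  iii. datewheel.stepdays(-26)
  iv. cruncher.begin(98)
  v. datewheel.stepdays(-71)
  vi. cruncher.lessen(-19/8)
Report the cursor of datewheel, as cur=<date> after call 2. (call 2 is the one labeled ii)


-> stepdays(n=-197)
<- 2148-10-29
-> lastday()
<- 2148-10-31
-> stepdays(n=-26)
<- 2148-10-05
-> begin(x=98)
<- 98
-> stepdays(n=-71)
<- 2148-07-26
-> lessen(x=-19/8)
<- 803/8

Answer: cur=2148-10-31


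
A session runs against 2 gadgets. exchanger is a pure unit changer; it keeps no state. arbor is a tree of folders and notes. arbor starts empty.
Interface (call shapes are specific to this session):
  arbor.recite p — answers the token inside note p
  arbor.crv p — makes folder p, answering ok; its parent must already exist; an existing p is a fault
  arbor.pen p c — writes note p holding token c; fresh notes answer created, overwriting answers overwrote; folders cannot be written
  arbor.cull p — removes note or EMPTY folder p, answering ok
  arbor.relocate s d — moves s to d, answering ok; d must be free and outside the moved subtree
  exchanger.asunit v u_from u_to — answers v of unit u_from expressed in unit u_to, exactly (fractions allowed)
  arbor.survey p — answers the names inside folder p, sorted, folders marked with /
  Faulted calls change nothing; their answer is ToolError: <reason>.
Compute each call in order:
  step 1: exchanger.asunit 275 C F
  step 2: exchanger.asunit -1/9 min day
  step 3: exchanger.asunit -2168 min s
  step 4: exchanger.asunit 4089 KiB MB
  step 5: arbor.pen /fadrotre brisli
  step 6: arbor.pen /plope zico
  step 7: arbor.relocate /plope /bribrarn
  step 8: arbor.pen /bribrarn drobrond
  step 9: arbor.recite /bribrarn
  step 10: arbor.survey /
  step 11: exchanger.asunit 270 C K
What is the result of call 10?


Answer: [bribrarn, fadrotre]

Derivation:
·→ asunit(275, C, F)
·← 527
·→ asunit(-1/9, min, day)
·← -1/12960
·→ asunit(-2168, min, s)
·← -130080
·→ asunit(4089, KiB, MB)
·← 65424/15625
·→ pen(/fadrotre, brisli)
·← created
·→ pen(/plope, zico)
·← created
·→ relocate(/plope, /bribrarn)
·← ok
·→ pen(/bribrarn, drobrond)
·← overwrote
·→ recite(/bribrarn)
·← drobrond
·→ survey(/)
·← [bribrarn, fadrotre]
·→ asunit(270, C, K)
·← 10863/20


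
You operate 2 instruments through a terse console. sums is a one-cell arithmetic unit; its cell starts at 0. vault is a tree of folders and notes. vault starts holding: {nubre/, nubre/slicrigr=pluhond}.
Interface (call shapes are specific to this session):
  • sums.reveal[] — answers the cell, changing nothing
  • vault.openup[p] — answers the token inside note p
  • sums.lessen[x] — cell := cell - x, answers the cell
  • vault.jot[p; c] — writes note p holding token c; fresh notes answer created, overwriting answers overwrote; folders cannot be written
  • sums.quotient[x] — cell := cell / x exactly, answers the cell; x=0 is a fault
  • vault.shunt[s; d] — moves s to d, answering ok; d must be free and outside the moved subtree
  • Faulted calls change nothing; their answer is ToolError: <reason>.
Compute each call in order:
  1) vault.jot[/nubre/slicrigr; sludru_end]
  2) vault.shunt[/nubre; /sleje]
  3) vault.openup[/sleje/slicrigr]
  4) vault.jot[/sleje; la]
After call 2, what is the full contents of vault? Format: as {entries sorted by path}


→ jot(/nubre/slicrigr, sludru_end)
← overwrote
→ shunt(/nubre, /sleje)
← ok
→ openup(/sleje/slicrigr)
← sludru_end
→ jot(/sleje, la)
← ToolError: is a directory

Answer: {sleje/, sleje/slicrigr=sludru_end}


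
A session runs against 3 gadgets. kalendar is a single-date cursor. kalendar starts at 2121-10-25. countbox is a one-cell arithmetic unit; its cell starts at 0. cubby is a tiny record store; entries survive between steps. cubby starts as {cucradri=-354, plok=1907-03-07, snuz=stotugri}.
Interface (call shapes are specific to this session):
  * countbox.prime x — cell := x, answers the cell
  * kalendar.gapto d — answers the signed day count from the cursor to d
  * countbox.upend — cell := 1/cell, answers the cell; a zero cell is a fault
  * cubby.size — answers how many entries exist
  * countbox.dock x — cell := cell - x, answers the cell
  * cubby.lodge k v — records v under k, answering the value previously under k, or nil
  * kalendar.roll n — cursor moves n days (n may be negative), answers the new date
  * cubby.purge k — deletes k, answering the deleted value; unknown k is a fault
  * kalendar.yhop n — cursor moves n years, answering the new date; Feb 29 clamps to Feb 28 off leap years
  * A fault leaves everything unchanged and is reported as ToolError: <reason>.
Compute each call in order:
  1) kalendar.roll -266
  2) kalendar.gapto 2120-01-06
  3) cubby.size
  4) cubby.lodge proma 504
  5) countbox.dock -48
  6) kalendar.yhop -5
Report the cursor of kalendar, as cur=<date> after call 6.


// roll(-266) -> 2121-02-01
// gapto(2120-01-06) -> -392
// size() -> 3
// lodge(proma, 504) -> nil
// dock(-48) -> 48
// yhop(-5) -> 2116-02-01

Answer: cur=2116-02-01
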